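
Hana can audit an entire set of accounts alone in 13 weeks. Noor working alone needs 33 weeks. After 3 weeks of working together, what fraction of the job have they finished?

Combined rate: 1/13 + 1/33 = (33 + 13)/429 = 46/429 per week.
In 3 weeks they complete 3·46/429 = 46/143 of the job.

46/143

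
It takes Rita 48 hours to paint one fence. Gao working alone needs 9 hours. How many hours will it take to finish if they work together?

144/19 hours

With two workers the combined time is the product over the sum: 48·9/(48+9) = 432/57 = 144/19 hours.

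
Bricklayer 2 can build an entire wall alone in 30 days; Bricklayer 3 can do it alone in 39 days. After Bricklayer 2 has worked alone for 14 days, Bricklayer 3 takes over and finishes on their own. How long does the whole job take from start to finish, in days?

In 14 days Bricklayer 2 does 14/30 = 7/15 of the job, leaving 8/15.
Bricklayer 3 works at 1/39 per day, so finishing takes 8/15 ÷ 1/39 = 104/5 days.
Total time = 14 + 104/5 = 174/5 days.

174/5 days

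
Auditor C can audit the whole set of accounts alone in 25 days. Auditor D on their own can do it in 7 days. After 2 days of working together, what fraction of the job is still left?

Combined rate: 1/25 + 1/7 = (7 + 25)/175 = 32/175 per day.
In 2 days they complete 2·32/175 = 64/175 of the job.
So 111/175 remains.

111/175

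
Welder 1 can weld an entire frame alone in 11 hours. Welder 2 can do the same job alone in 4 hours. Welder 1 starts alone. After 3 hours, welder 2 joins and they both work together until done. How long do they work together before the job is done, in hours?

32/15 hours

In the first 3 hours welder 1 alone does 3/11 of the job, leaving 8/11.
Once everyone is working, combined rate: 1/11 + 1/4 = (4 + 11)/44 = 15/44 per hour.
Remaining 8/11 at 15/44 per hour takes 32/15 hours.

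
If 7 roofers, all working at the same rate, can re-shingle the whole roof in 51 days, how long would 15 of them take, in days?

Total work is 7·51 = 357 roofer-days.
With 15 roofers: 357/15 = 119/5 days.

119/5 days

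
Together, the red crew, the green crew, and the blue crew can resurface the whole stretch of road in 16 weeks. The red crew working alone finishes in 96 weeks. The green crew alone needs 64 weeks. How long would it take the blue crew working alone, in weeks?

192/7 weeks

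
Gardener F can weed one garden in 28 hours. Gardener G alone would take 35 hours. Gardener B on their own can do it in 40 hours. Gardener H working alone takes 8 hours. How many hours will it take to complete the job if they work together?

Combined rate: 1/28 + 1/35 + 1/40 + 1/8 = (10 + 8 + 7 + 35)/280 = 60/280 = 3/14 per hour.
Time = 1 ÷ (3/14) = 14/3 hours.

14/3 hours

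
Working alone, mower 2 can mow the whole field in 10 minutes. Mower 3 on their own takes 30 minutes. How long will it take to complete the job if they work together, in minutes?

15/2 minutes

Combined rate: 1/10 + 1/30 = (3 + 1)/30 = 4/30 = 2/15 per minute.
Time = 1 ÷ (2/15) = 15/2 minutes.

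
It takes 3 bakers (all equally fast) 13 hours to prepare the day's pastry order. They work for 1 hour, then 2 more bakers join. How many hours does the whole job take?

One baker does 1/39 of the job per hour.
After 1 hour with 3 bakers, 1/13 is done (12/13 left).
With 5 bakers the rate is 5/39, so the rest takes 12/13 ÷ 5/39 = 36/5 hours.
Total = 1 + 36/5 = 41/5 hours.

41/5 hours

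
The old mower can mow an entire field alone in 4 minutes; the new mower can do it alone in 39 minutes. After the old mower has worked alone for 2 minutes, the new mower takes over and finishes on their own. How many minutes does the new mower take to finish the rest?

39/2 minutes

In 2 minutes the old mower does 2/4 = 1/2 of the job, leaving 1/2.
The new mower works at 1/39 per minute, so finishing takes 1/2 ÷ 1/39 = 39/2 minutes.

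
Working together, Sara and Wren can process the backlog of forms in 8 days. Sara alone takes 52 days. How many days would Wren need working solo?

104/11 days

Combined rate is 1/8 per day.
Known contribution: 1/52 per day.
So Wren's rate is 1/8 − 1/52 = 11/104, meaning 104/11 days alone.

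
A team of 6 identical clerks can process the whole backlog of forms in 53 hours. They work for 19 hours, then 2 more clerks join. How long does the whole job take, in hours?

One clerk does 1/318 of the job per hour.
After 19 hours with 6 clerks, 19/53 is done (34/53 left).
With 8 clerks the rate is 8/318 = 4/159, so the rest takes 34/53 ÷ 4/159 = 51/2 hours.
Total = 19 + 51/2 = 89/2 hours.

89/2 hours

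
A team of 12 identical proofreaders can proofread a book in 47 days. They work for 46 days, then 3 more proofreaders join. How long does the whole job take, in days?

234/5 days

One proofreader does 1/564 of the job per day.
After 46 days with 12 proofreaders, 46/47 is done (1/47 left).
With 15 proofreaders the rate is 15/564 = 5/188, so the rest takes 1/47 ÷ 5/188 = 4/5 days.
Total = 46 + 4/5 = 234/5 days.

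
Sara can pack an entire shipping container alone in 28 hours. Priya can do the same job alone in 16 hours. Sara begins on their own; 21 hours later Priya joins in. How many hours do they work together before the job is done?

28/11 hours

In the first 21 hours Sara alone does 21/28 = 3/4 of the job, leaving 1/4.
Once everyone is working, combined rate: 1/28 + 1/16 = (4 + 7)/112 = 11/112 per hour.
Remaining 1/4 at 11/112 per hour takes 28/11 hours.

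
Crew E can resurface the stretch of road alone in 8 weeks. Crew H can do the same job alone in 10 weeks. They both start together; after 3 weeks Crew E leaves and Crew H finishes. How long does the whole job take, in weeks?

25/4 weeks

In the first 3 weeks the combined rate is 9/40, so 27/40 of the job is done, leaving 13/40.
After Crew E leaves the rate is 1/10 per week; the remaining 13/40 takes 13/4 weeks.
Total = 3 + 13/4 = 25/4 weeks.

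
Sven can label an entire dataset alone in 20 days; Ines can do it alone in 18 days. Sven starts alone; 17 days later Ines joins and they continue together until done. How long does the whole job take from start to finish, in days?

350/19 days

In 17 days Sven does 17/20 of the job, leaving 3/20.
Sven and Ines together work at 19/180 per day, so finishing takes 3/20 ÷ 19/180 = 27/19 days.
Total time = 17 + 27/19 = 350/19 days.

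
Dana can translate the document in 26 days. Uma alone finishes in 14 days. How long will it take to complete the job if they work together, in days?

Combined rate: 1/26 + 1/14 = (7 + 13)/182 = 20/182 = 10/91 per day.
Time = 1 ÷ (10/91) = 91/10 days.

91/10 days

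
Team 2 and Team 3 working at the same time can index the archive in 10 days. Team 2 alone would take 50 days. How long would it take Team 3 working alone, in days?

Combined rate is 1/10 per day.
Known contribution: 1/50 per day.
So Team 3's rate is 1/10 − 1/50 = 2/25, meaning 25/2 days alone.

25/2 days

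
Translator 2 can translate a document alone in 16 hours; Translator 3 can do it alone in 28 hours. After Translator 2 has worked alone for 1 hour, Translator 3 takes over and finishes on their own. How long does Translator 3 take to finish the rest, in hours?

105/4 hours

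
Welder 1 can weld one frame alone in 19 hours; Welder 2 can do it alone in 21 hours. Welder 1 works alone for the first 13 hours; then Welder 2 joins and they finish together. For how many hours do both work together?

63/20 hours

In 13 hours Welder 1 does 13/19 of the job, leaving 6/19.
Welder 1 and Welder 2 together work at 40/399 per hour, so finishing takes 6/19 ÷ 40/399 = 63/20 hours.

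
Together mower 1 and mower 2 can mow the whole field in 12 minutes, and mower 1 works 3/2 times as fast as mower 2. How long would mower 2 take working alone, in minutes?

30 minutes

Let mower 2's rate be r; then mower 1's rate is (3/2)r, so together (3/2 + 1)r = (5/2)r = 1/12.
Thus r = 1/30 per minute.
Mower 2 alone: 30 minutes; mower 1 alone: 20 minutes.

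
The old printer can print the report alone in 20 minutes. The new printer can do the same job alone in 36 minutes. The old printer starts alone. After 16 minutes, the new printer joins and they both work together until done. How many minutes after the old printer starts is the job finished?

130/7 minutes

In the first 16 minutes the old printer alone does 16/20 = 4/5 of the job, leaving 1/5.
Once everyone is working, combined rate: 1/20 + 1/36 = (9 + 5)/180 = 14/180 = 7/90 per minute.
Remaining 1/5 at 7/90 per minute takes 18/7 minutes.
Total from the start = 16 + 18/7 = 130/7 minutes.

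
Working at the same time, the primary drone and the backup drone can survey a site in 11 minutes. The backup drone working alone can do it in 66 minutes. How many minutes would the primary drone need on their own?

66/5 minutes

Combined rate is 1/11 per minute.
Known contribution: 1/66 per minute.
So the primary drone's rate is 1/11 − 1/66 = 5/66, meaning 66/5 minutes alone.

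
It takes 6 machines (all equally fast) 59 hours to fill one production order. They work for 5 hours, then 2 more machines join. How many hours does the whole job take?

One machine does 1/354 of the job per hour.
After 5 hours with 6 machines, 5/59 is done (54/59 left).
With 8 machines the rate is 8/354 = 4/177, so the rest takes 54/59 ÷ 4/177 = 81/2 hours.
Total = 5 + 81/2 = 91/2 hours.

91/2 hours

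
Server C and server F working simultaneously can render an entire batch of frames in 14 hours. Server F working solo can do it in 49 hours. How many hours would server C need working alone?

98/5 hours

Combined rate is 1/14 per hour.
Known contribution: 1/49 per hour.
So server C's rate is 1/14 − 1/49 = 5/98, meaning 98/5 hours alone.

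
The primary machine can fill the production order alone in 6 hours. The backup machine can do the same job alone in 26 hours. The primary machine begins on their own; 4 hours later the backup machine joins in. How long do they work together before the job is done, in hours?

In the first 4 hours the primary machine alone does 4/6 = 2/3 of the job, leaving 1/3.
Once everyone is working, combined rate: 1/6 + 1/26 = (13 + 3)/78 = 16/78 = 8/39 per hour.
Remaining 1/3 at 8/39 per hour takes 13/8 hours.

13/8 hours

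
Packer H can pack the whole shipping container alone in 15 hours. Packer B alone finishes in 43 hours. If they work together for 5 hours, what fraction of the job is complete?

58/129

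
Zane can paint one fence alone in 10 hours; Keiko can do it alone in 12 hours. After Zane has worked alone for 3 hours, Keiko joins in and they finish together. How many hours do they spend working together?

42/11 hours

In 3 hours Zane does 3/10 of the job, leaving 7/10.
Zane and Keiko together work at 11/60 per hour, so finishing takes 7/10 ÷ 11/60 = 42/11 hours.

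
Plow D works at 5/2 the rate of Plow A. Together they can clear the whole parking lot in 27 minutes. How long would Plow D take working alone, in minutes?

189/5 minutes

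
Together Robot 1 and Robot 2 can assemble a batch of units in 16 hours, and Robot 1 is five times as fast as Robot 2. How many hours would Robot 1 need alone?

Let Robot 2's rate be r; then Robot 1's rate is 5r, so together (5 + 1)r = 6r = 1/16.
Thus r = 1/96 per hour.
Robot 2 alone: 96 hours; Robot 1 alone: 96/5 hours.

96/5 hours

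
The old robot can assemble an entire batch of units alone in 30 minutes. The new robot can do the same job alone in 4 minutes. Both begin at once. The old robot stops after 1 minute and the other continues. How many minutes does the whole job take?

In the first 1 minute the combined rate is 17/60, so 17/60 of the job is done, leaving 43/60.
After the old robot leaves the rate is 1/4 per minute; the remaining 43/60 takes 43/15 minutes.
Total = 1 + 43/15 = 58/15 minutes.

58/15 minutes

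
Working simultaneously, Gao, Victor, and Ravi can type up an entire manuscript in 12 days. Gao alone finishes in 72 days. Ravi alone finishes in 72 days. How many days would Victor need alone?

18 days

Combined rate is 1/12 per day.
Known contribution: 1/72 + 1/72 = (1 + 1)/72 = 2/72 = 1/36 per day.
So Victor's rate is 1/12 − 1/36 = 1/18, meaning 18 days alone.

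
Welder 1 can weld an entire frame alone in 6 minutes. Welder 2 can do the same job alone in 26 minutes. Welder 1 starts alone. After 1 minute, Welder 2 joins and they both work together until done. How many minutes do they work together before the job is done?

In the first 1 minute Welder 1 alone does 1/6 of the job, leaving 5/6.
Once everyone is working, combined rate: 1/6 + 1/26 = (13 + 3)/78 = 16/78 = 8/39 per minute.
Remaining 5/6 at 8/39 per minute takes 65/16 minutes.

65/16 minutes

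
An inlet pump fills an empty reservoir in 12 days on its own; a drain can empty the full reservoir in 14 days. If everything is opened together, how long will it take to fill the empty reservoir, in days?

84 days

Net rate = 1/12 − 1/14 = (7 − 6)/84 = 1/84 per day.
Filling time = 1 ÷ (1/84) = 84 days.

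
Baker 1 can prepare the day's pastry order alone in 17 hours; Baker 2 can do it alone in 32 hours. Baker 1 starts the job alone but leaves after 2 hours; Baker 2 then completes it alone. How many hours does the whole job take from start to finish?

514/17 hours

In 2 hours Baker 1 does 2/17 of the job, leaving 15/17.
Baker 2 works at 1/32 per hour, so finishing takes 15/17 ÷ 1/32 = 480/17 hours.
Total time = 2 + 480/17 = 514/17 hours.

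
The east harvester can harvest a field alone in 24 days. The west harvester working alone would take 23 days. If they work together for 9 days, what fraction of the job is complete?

141/184

Combined rate: 1/24 + 1/23 = (23 + 24)/552 = 47/552 per day.
In 9 days they complete 9·47/552 = 141/184 of the job.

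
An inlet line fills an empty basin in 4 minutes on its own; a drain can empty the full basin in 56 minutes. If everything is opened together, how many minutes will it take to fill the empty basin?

56/13 minutes

Net rate = 1/4 − 1/56 = (14 − 1)/56 = 13/56 per minute.
Filling time = 1 ÷ (13/56) = 56/13 minutes.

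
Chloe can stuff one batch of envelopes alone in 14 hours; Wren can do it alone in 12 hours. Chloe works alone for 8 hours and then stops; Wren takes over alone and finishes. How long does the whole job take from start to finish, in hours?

92/7 hours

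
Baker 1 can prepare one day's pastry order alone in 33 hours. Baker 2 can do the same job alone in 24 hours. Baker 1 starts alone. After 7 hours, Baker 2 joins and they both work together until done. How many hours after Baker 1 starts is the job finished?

341/19 hours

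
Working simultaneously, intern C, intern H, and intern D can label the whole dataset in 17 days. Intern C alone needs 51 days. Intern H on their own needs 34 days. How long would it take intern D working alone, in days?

Combined rate is 1/17 per day.
Known contribution: 1/51 + 1/34 = (2 + 3)/102 = 5/102 per day.
So intern D's rate is 1/17 − 5/102 = 1/102, meaning 102 days alone.

102 days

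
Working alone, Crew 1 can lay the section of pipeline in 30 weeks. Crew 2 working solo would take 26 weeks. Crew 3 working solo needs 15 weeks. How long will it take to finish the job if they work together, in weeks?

65/9 weeks

Combined rate: 1/30 + 1/26 + 1/15 = (13 + 15 + 26)/390 = 54/390 = 9/65 per week.
Time = 1 ÷ (9/65) = 65/9 weeks.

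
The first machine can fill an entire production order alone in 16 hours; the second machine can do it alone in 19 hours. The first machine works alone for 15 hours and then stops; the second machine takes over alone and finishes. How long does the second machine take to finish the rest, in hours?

19/16 hours

In 15 hours the first machine does 15/16 of the job, leaving 1/16.
The second machine works at 1/19 per hour, so finishing takes 1/16 ÷ 1/19 = 19/16 hours.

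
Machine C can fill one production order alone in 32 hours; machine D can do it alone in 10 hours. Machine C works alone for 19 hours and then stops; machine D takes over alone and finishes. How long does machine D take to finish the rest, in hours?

In 19 hours machine C does 19/32 of the job, leaving 13/32.
Machine D works at 1/10 per hour, so finishing takes 13/32 ÷ 1/10 = 65/16 hours.

65/16 hours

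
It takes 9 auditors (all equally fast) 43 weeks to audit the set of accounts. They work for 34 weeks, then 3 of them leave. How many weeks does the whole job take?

One auditor does 1/387 of the job per week.
After 34 weeks with 9 auditors, 34/43 is done (9/43 left).
With 6 auditors the rate is 6/387 = 2/129, so the rest takes 9/43 ÷ 2/129 = 27/2 weeks.
Total = 34 + 27/2 = 95/2 weeks.

95/2 weeks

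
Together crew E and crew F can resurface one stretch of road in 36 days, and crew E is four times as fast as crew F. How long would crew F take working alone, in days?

180 days

Let crew F's rate be r; then crew E's rate is 4r, so together (4 + 1)r = 5r = 1/36.
Thus r = 1/180 per day.
Crew F alone: 180 days; crew E alone: 45 days.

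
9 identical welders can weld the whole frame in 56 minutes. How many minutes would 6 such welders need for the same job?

Total work is 9·56 = 504 welder-minutes.
With 6 welders: 504/6 = 84 minutes.

84 minutes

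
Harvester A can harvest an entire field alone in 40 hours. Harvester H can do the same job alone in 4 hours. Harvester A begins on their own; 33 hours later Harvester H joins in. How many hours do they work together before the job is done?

In the first 33 hours Harvester A alone does 33/40 of the job, leaving 7/40.
Once everyone is working, combined rate: 1/40 + 1/4 = (1 + 10)/40 = 11/40 per hour.
Remaining 7/40 at 11/40 per hour takes 7/11 hours.

7/11 hours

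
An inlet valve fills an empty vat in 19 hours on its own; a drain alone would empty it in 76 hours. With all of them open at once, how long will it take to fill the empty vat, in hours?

76/3 hours

Net rate = 1/19 − 1/76 = (4 − 1)/76 = 3/76 per hour.
Filling time = 1 ÷ (3/76) = 76/3 hours.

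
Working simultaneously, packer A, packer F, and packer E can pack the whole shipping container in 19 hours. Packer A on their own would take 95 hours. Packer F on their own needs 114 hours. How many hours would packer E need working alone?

Combined rate is 1/19 per hour.
Known contribution: 1/95 + 1/114 = (6 + 5)/570 = 11/570 per hour.
So packer E's rate is 1/19 − 11/570 = 1/30, meaning 30 hours alone.

30 hours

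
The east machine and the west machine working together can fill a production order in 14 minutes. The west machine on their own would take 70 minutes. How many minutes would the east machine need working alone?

35/2 minutes

Combined rate is 1/14 per minute.
Known contribution: 1/70 per minute.
So the east machine's rate is 1/14 − 1/70 = 2/35, meaning 35/2 minutes alone.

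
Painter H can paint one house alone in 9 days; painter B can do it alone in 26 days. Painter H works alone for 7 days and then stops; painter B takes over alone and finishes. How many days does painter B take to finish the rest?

In 7 days painter H does 7/9 of the job, leaving 2/9.
Painter B works at 1/26 per day, so finishing takes 2/9 ÷ 1/26 = 52/9 days.

52/9 days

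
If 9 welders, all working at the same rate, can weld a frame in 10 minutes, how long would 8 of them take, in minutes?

Total work is 9·10 = 90 welder-minutes.
With 8 welders: 90/8 = 45/4 minutes.

45/4 minutes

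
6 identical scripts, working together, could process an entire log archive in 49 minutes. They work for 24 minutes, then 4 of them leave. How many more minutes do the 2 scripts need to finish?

75 minutes

One script does 1/294 of the job per minute.
After 24 minutes with 6 scripts, 24/49 is done (25/49 left).
With 2 scripts the rate is 2/294 = 1/147, so the rest takes 25/49 ÷ 1/147 = 75 minutes.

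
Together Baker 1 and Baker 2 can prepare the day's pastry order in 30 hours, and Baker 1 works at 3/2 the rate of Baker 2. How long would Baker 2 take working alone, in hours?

75 hours

Let Baker 2's rate be r; then Baker 1's rate is (3/2)r, so together (3/2 + 1)r = (5/2)r = 1/30.
Thus r = 1/75 per hour.
Baker 2 alone: 75 hours; Baker 1 alone: 50 hours.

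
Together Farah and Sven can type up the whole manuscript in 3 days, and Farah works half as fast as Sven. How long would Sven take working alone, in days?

Let Sven's rate be r; then Farah's rate is (1/2)r, so together (1/2 + 1)r = (3/2)r = 1/3.
Thus r = 2/9 per day.
Sven alone: 9/2 days; Farah alone: 9 days.

9/2 days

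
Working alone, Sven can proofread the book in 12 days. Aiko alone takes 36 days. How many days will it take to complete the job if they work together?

9 days

With two workers the combined time is the product over the sum: 12·36/(12+36) = 432/48 = 9 days.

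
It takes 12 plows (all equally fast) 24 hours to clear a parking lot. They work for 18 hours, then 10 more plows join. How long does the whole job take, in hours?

One plow does 1/288 of the job per hour.
After 18 hours with 12 plows, 3/4 is done (1/4 left).
With 22 plows the rate is 22/288 = 11/144, so the rest takes 1/4 ÷ 11/144 = 36/11 hours.
Total = 18 + 36/11 = 234/11 hours.

234/11 hours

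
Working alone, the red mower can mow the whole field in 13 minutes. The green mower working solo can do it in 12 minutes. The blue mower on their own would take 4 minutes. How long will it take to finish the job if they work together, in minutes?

Combined rate: 1/13 + 1/12 + 1/4 = (12 + 13 + 39)/156 = 64/156 = 16/39 per minute.
Time = 1 ÷ (16/39) = 39/16 minutes.

39/16 minutes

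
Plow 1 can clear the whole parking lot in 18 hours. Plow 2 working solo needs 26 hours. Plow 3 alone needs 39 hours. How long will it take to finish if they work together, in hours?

117/14 hours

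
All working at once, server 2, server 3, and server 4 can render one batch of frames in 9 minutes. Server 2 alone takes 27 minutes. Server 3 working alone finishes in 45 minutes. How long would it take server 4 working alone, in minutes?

135/7 minutes

Combined rate is 1/9 per minute.
Known contribution: 1/27 + 1/45 = (5 + 3)/135 = 8/135 per minute.
So server 4's rate is 1/9 − 8/135 = 7/135, meaning 135/7 minutes alone.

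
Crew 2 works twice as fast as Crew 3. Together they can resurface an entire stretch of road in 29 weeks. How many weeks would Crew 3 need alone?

87 weeks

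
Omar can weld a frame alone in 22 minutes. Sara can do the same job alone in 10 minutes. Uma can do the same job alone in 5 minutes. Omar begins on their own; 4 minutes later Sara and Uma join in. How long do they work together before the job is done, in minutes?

45/19 minutes

In the first 4 minutes Omar alone does 4/22 = 2/11 of the job, leaving 9/11.
Once everyone is working, combined rate: 1/22 + 1/10 + 1/5 = (5 + 11 + 22)/110 = 38/110 = 19/55 per minute.
Remaining 9/11 at 19/55 per minute takes 45/19 minutes.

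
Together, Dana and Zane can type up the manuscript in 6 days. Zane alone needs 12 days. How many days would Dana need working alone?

Combined rate is 1/6 per day.
Known contribution: 1/12 per day.
So Dana's rate is 1/6 − 1/12 = 1/12, meaning 12 days alone.

12 days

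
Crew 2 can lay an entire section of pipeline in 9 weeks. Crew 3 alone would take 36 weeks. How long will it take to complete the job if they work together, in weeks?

36/5 weeks

Combined rate: 1/9 + 1/36 = (4 + 1)/36 = 5/36 per week.
Time = 1 ÷ (5/36) = 36/5 weeks.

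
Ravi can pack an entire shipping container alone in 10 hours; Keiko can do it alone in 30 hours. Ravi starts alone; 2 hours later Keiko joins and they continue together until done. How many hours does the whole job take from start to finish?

8 hours

In 2 hours Ravi does 2/10 = 1/5 of the job, leaving 4/5.
Ravi and Keiko together work at 2/15 per hour, so finishing takes 4/5 ÷ 2/15 = 6 hours.
Total time = 2 + 6 = 8 hours.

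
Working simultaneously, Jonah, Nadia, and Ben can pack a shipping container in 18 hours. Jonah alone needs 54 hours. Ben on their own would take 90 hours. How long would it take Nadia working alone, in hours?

Combined rate is 1/18 per hour.
Known contribution: 1/54 + 1/90 = (5 + 3)/270 = 8/270 = 4/135 per hour.
So Nadia's rate is 1/18 − 4/135 = 7/270, meaning 270/7 hours alone.

270/7 hours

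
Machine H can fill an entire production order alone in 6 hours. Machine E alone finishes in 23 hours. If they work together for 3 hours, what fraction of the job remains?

17/46

Combined rate: 1/6 + 1/23 = (23 + 6)/138 = 29/138 per hour.
In 3 hours they complete 3·29/138 = 29/46 of the job.
So 17/46 remains.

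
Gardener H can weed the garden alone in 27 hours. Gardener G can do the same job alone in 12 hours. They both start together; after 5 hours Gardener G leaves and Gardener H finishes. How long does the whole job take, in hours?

63/4 hours

In the first 5 hours the combined rate is 13/108, so 65/108 of the job is done, leaving 43/108.
After Gardener G leaves the rate is 1/27 per hour; the remaining 43/108 takes 43/4 hours.
Total = 5 + 43/4 = 63/4 hours.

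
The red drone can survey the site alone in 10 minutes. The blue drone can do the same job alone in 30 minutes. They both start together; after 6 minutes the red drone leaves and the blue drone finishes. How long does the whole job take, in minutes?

In the first 6 minutes the combined rate is 2/15, so 4/5 of the job is done, leaving 1/5.
After the red drone leaves the rate is 1/30 per minute; the remaining 1/5 takes 6 minutes.
Total = 6 + 6 = 12 minutes.

12 minutes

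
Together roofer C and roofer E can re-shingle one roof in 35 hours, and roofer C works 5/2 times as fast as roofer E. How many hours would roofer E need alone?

Let roofer E's rate be r; then roofer C's rate is (5/2)r, so together (5/2 + 1)r = (7/2)r = 1/35.
Thus r = 2/245 per hour.
Roofer E alone: 245/2 hours; roofer C alone: 49 hours.

245/2 hours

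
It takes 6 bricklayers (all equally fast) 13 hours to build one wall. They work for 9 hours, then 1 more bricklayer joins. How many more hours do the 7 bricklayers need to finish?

One bricklayer does 1/78 of the job per hour.
After 9 hours with 6 bricklayers, 9/13 is done (4/13 left).
With 7 bricklayers the rate is 7/78, so the rest takes 4/13 ÷ 7/78 = 24/7 hours.

24/7 hours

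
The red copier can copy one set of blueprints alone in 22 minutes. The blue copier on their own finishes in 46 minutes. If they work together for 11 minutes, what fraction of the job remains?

Combined rate: 1/22 + 1/46 = (23 + 11)/506 = 34/506 = 17/253 per minute.
In 11 minutes they complete 11·17/253 = 17/23 of the job.
So 6/23 remains.

6/23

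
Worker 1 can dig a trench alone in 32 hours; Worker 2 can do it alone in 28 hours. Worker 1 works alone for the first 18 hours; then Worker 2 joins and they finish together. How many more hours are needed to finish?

98/15 hours

In 18 hours Worker 1 does 18/32 = 9/16 of the job, leaving 7/16.
Worker 1 and Worker 2 together work at 15/224 per hour, so finishing takes 7/16 ÷ 15/224 = 98/15 hours.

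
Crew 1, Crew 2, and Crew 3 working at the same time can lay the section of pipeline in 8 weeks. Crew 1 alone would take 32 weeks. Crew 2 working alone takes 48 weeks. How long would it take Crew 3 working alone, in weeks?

Combined rate is 1/8 per week.
Known contribution: 1/32 + 1/48 = (3 + 2)/96 = 5/96 per week.
So Crew 3's rate is 1/8 − 5/96 = 7/96, meaning 96/7 weeks alone.

96/7 weeks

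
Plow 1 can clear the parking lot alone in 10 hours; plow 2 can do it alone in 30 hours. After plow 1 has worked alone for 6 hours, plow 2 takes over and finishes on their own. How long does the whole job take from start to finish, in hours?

In 6 hours plow 1 does 6/10 = 3/5 of the job, leaving 2/5.
Plow 2 works at 1/30 per hour, so finishing takes 2/5 ÷ 1/30 = 12 hours.
Total time = 6 + 12 = 18 hours.

18 hours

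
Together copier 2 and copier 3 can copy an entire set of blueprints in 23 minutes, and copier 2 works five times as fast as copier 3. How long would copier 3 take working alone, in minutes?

138 minutes

Let copier 3's rate be r; then copier 2's rate is 5r, so together (5 + 1)r = 6r = 1/23.
Thus r = 1/138 per minute.
Copier 3 alone: 138 minutes; copier 2 alone: 138/5 minutes.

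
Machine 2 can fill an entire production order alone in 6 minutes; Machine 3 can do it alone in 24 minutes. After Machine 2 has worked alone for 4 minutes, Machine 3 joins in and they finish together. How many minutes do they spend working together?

8/5 minutes

In 4 minutes Machine 2 does 4/6 = 2/3 of the job, leaving 1/3.
Machine 2 and Machine 3 together work at 5/24 per minute, so finishing takes 1/3 ÷ 5/24 = 8/5 minutes.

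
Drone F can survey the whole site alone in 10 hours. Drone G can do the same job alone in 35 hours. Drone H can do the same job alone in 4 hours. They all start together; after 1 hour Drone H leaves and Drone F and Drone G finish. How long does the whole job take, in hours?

35/6 hours

In the first 1 hour the combined rate is 53/140, so 53/140 of the job is done, leaving 87/140.
After Drone H leaves the rate is 9/70 per hour; the remaining 87/140 takes 29/6 hours.
Total = 1 + 29/6 = 35/6 hours.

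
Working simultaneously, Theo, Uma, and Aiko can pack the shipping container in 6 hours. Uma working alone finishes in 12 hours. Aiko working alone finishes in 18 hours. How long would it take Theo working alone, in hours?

36 hours

Combined rate is 1/6 per hour.
Known contribution: 1/12 + 1/18 = (3 + 2)/36 = 5/36 per hour.
So Theo's rate is 1/6 − 5/36 = 1/36, meaning 36 hours alone.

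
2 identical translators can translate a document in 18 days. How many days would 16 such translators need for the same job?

9/4 days

Total work is 2·18 = 36 translator-days.
With 16 translators: 36/16 = 9/4 days.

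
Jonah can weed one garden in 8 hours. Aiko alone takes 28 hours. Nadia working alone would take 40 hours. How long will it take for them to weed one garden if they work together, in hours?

70/13 hours

Combined rate: 1/8 + 1/28 + 1/40 = (35 + 10 + 7)/280 = 52/280 = 13/70 per hour.
Time = 1 ÷ (13/70) = 70/13 hours.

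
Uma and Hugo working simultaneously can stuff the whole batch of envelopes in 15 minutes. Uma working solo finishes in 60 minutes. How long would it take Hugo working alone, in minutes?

Combined rate is 1/15 per minute.
Known contribution: 1/60 per minute.
So Hugo's rate is 1/15 − 1/60 = 1/20, meaning 20 minutes alone.

20 minutes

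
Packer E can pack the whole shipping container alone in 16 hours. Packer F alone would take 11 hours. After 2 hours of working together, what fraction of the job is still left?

61/88

Combined rate: 1/16 + 1/11 = (11 + 16)/176 = 27/176 per hour.
In 2 hours they complete 2·27/176 = 27/88 of the job.
So 61/88 remains.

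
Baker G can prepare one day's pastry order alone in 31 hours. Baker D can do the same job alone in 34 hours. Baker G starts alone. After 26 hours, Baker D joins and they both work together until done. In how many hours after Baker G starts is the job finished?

372/13 hours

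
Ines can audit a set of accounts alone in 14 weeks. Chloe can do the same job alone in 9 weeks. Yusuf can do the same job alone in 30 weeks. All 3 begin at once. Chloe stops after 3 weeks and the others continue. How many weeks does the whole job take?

70/11 weeks

In the first 3 weeks the combined rate is 68/315, so 68/105 of the job is done, leaving 37/105.
After Chloe leaves the rate is 11/105 per week; the remaining 37/105 takes 37/11 weeks.
Total = 3 + 37/11 = 70/11 weeks.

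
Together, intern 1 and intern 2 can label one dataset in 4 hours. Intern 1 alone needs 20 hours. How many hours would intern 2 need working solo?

5 hours

Combined rate is 1/4 per hour.
Known contribution: 1/20 per hour.
So intern 2's rate is 1/4 − 1/20 = 1/5, meaning 5 hours alone.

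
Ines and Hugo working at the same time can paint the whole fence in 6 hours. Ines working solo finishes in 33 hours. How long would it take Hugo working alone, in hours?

Combined rate is 1/6 per hour.
Known contribution: 1/33 per hour.
So Hugo's rate is 1/6 − 1/33 = 3/22, meaning 22/3 hours alone.

22/3 hours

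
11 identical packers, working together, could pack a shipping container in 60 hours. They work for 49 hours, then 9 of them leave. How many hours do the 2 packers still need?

One packer does 1/660 of the job per hour.
After 49 hours with 11 packers, 49/60 is done (11/60 left).
With 2 packers the rate is 2/660 = 1/330, so the rest takes 11/60 ÷ 1/330 = 121/2 hours.

121/2 hours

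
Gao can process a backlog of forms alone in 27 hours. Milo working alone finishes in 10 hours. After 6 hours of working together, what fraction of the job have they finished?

37/45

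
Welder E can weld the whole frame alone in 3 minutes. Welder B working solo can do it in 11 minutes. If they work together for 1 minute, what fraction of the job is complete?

Combined rate: 1/3 + 1/11 = (11 + 3)/33 = 14/33 per minute.
In 1 minute they complete 1·14/33 = 14/33 of the job.

14/33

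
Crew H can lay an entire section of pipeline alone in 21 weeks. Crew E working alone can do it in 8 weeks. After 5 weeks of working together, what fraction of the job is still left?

Combined rate: 1/21 + 1/8 = (8 + 21)/168 = 29/168 per week.
In 5 weeks they complete 5·29/168 = 145/168 of the job.
So 23/168 remains.

23/168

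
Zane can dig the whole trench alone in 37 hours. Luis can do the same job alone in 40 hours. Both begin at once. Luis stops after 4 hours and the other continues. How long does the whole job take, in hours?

333/10 hours

In the first 4 hours the combined rate is 77/1480, so 77/370 of the job is done, leaving 293/370.
After Luis leaves the rate is 1/37 per hour; the remaining 293/370 takes 293/10 hours.
Total = 4 + 293/10 = 333/10 hours.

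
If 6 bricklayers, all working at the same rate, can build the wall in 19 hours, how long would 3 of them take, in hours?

38 hours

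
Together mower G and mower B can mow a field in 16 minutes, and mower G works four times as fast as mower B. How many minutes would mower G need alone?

Let mower B's rate be r; then mower G's rate is 4r, so together (4 + 1)r = 5r = 1/16.
Thus r = 1/80 per minute.
Mower B alone: 80 minutes; mower G alone: 20 minutes.

20 minutes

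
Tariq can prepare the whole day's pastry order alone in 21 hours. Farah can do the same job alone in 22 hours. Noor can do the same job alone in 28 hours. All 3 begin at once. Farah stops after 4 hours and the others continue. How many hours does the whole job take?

In the first 4 hours the combined rate is 17/132, so 17/33 of the job is done, leaving 16/33.
After Farah leaves the rate is 1/12 per hour; the remaining 16/33 takes 64/11 hours.
Total = 4 + 64/11 = 108/11 hours.

108/11 hours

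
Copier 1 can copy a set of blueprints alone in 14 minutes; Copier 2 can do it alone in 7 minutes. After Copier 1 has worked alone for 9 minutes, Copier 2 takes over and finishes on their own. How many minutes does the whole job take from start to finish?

23/2 minutes

In 9 minutes Copier 1 does 9/14 of the job, leaving 5/14.
Copier 2 works at 1/7 per minute, so finishing takes 5/14 ÷ 1/7 = 5/2 minutes.
Total time = 9 + 5/2 = 23/2 minutes.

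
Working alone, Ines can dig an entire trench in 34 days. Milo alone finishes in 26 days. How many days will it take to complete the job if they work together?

Combined rate: 1/34 + 1/26 = (13 + 17)/442 = 30/442 = 15/221 per day.
Time = 1 ÷ (15/221) = 221/15 days.

221/15 days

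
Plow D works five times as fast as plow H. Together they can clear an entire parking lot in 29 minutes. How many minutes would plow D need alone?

Let plow H's rate be r; then plow D's rate is 5r, so together (5 + 1)r = 6r = 1/29.
Thus r = 1/174 per minute.
Plow H alone: 174 minutes; plow D alone: 174/5 minutes.

174/5 minutes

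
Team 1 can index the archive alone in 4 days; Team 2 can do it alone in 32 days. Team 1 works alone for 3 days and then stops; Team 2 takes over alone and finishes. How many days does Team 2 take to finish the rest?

8 days

In 3 days Team 1 does 3/4 of the job, leaving 1/4.
Team 2 works at 1/32 per day, so finishing takes 1/4 ÷ 1/32 = 8 days.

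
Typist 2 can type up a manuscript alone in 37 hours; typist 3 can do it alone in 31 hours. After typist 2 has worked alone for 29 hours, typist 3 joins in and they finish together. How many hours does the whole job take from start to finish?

555/17 hours

In 29 hours typist 2 does 29/37 of the job, leaving 8/37.
Typist 2 and typist 3 together work at 68/1147 per hour, so finishing takes 8/37 ÷ 68/1147 = 62/17 hours.
Total time = 29 + 62/17 = 555/17 hours.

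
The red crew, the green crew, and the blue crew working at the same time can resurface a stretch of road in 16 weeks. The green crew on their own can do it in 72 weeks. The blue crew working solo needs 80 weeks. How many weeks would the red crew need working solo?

Combined rate is 1/16 per week.
Known contribution: 1/72 + 1/80 = (10 + 9)/720 = 19/720 per week.
So the red crew's rate is 1/16 − 19/720 = 13/360, meaning 360/13 weeks alone.

360/13 weeks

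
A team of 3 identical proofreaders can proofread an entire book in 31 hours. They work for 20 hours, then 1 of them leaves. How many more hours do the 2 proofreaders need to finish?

One proofreader does 1/93 of the job per hour.
After 20 hours with 3 proofreaders, 20/31 is done (11/31 left).
With 2 proofreaders the rate is 2/93, so the rest takes 11/31 ÷ 2/93 = 33/2 hours.

33/2 hours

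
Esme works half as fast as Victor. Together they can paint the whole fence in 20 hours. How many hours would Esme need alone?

60 hours

Let Victor's rate be r; then Esme's rate is (1/2)r, so together (1/2 + 1)r = (3/2)r = 1/20.
Thus r = 1/30 per hour.
Victor alone: 30 hours; Esme alone: 60 hours.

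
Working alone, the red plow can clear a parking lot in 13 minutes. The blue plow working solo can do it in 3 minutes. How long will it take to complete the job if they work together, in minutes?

With two workers the combined time is the product over the sum: 13·3/(13+3) = 39/16 minutes.

39/16 minutes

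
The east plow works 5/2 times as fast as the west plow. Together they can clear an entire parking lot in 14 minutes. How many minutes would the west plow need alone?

Let the west plow's rate be r; then the east plow's rate is (5/2)r, so together (5/2 + 1)r = (7/2)r = 1/14.
Thus r = 1/49 per minute.
The west plow alone: 49 minutes; the east plow alone: 98/5 minutes.

49 minutes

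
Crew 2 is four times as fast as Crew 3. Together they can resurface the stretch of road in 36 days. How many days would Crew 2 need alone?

45 days

Let Crew 3's rate be r; then Crew 2's rate is 4r, so together (4 + 1)r = 5r = 1/36.
Thus r = 1/180 per day.
Crew 3 alone: 180 days; Crew 2 alone: 45 days.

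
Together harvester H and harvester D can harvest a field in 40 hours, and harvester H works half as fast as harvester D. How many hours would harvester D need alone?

60 hours

Let harvester D's rate be r; then harvester H's rate is (1/2)r, so together (1/2 + 1)r = (3/2)r = 1/40.
Thus r = 1/60 per hour.
Harvester D alone: 60 hours; harvester H alone: 120 hours.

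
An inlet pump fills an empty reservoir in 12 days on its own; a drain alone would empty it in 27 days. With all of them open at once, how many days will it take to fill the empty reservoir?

Net rate = 1/12 − 1/27 = (9 − 4)/108 = 5/108 per day.
Filling time = 1 ÷ (5/108) = 108/5 days.

108/5 days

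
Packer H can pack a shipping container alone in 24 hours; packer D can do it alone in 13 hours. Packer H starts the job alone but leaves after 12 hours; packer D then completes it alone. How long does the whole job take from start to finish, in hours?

37/2 hours

In 12 hours packer H does 12/24 = 1/2 of the job, leaving 1/2.
Packer D works at 1/13 per hour, so finishing takes 1/2 ÷ 1/13 = 13/2 hours.
Total time = 12 + 13/2 = 37/2 hours.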